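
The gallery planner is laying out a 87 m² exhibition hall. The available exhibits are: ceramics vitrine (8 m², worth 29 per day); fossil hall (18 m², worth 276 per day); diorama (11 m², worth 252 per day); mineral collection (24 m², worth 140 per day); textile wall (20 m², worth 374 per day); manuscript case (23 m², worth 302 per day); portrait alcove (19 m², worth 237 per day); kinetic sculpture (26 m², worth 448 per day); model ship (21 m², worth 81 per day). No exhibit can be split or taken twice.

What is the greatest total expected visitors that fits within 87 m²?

Taking the top-ratio exhibits first gives ceramics vitrine + fossil hall + diorama + textile wall + kinetic sculpture for 1379 (83 m²).
Replace ceramics vitrine and diorama with manuscript case: the trade gains 21 net, giving 1400 at 87 m².
Every other selection either busts 87 m² or fails to beat 1400.

1400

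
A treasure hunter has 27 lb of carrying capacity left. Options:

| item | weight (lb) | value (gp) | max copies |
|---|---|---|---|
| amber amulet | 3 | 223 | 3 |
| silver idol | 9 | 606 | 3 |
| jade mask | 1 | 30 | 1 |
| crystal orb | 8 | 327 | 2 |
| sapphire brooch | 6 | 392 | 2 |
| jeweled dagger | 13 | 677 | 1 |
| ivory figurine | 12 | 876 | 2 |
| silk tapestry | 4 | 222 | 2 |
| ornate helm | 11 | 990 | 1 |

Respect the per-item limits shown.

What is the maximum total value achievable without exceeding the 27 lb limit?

Taking the top-ratio items first gives 3×amber amulet + jade mask + sapphire brooch + ornate helm for 2081 (27 lb).
The 12 lb tied up in 2×amber amulet and sapphire brooch is better spent on ivory figurine — total rises to 2119 (27 lb).
No other feasible combination exceeds 2119.

2119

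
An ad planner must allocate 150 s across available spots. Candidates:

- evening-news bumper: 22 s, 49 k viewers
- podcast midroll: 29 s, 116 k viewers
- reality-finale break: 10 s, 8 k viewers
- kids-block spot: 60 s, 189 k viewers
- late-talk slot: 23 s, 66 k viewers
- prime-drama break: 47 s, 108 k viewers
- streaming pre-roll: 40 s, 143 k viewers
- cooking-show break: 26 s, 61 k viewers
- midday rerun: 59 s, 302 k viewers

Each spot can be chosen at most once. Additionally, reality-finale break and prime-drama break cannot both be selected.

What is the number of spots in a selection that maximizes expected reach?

Optimal total is 610.
For example evening-news bumper + podcast midroll + streaming pre-roll + midday rerun achieves it, using 150 s.
Any selection reaching 610 contains exactly 4 spots.

4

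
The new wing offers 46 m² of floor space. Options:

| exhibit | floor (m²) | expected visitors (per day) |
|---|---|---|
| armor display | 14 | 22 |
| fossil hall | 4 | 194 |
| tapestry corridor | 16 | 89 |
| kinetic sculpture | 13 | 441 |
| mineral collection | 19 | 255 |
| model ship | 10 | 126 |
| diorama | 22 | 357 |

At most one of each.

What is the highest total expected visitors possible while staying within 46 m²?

By expected visitors per m²: fossil hall 48.50, kinetic sculpture 33.92, diorama 16.23, mineral collection 13.42 lead.
Greedy by ratio would take fossil hall + kinetic sculpture + diorama: 39 m² used, total 992.
Dropping diorama frees 22 m²; slotting in mineral collection + model ship (29 m²) lifts the total to 1016 at 46 m².
The closest alternative, fossil hall + kinetic sculpture + diorama, reaches only 992.

1016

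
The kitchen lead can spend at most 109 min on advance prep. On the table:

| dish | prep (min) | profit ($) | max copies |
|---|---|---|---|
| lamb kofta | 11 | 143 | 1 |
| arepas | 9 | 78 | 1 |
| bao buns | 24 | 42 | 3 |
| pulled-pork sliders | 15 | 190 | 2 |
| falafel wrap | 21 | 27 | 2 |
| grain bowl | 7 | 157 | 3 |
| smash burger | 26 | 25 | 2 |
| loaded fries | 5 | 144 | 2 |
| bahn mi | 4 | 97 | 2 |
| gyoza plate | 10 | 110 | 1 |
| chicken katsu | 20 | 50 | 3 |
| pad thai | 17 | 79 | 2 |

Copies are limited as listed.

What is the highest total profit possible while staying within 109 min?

1665

Taking the top-ratio dishes first gives lamb kofta + arepas + 2×pulled-pork sliders + 3×grain bowl + 2×loaded fries + 2×bahn mi + gyoza plate for 1664 (99 min).
Replace arepas with pad thai: the trade gains 1 net, giving 1665 at 107 min.
The spare 2 min is too small for any remaining dish, and no exchange beats 1665.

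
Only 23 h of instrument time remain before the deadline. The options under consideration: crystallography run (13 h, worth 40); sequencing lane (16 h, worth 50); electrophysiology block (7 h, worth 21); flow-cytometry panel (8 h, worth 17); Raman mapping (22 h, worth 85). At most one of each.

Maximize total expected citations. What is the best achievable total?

By expected citations per h: Raman mapping 3.86, sequencing lane 3.12, crystallography run 3.08 lead.
Taking Raman mapping: 22 h used, 85 in expected citations.

85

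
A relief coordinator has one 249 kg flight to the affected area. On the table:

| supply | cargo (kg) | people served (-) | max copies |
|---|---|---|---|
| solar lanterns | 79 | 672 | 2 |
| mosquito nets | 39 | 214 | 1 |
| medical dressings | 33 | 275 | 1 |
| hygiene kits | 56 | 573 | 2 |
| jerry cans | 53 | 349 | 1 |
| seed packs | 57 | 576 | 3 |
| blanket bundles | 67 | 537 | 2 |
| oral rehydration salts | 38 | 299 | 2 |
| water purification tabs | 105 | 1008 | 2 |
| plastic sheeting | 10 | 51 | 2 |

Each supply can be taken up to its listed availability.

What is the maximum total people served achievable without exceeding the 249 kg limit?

The ratio heuristic lands on 2×hygiene kits + 2×seed packs + 2×plastic sheeting (2400) but leaves 3 kg idle.
Dropping hygiene kits frees 56 kg; slotting in seed packs (57 kg) lifts the total to 2403 at 247 kg.
Nothing else within 249 kg beats 2403.

2403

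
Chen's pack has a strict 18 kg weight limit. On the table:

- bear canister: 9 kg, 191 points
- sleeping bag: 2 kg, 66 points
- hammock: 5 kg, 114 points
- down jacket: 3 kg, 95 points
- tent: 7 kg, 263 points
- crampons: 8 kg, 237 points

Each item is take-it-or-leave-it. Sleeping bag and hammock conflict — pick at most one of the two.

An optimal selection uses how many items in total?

3

Best achievable utility is 595.
For example down jacket + tent + crampons achieves it, using 18 kg.
Any selection reaching 595 contains exactly 3 items.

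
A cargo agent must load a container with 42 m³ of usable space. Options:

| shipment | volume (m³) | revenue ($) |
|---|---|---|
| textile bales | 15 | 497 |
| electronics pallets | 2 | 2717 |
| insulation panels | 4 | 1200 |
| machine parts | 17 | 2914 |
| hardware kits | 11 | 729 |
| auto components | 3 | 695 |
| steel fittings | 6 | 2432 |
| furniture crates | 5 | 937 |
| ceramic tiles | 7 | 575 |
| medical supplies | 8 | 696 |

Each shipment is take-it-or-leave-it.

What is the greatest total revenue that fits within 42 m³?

10896

Greedy by ratio would take electronics pallets + insulation panels + machine parts + auto components + steel fittings + furniture crates: 37 m³ used, total 10895.
Dropping auto components frees 3 m³; slotting in medical supplies (8 m³) lifts the total to 10896 at 42 m³.
Every other selection either busts 42 m³ or fails to beat 10896.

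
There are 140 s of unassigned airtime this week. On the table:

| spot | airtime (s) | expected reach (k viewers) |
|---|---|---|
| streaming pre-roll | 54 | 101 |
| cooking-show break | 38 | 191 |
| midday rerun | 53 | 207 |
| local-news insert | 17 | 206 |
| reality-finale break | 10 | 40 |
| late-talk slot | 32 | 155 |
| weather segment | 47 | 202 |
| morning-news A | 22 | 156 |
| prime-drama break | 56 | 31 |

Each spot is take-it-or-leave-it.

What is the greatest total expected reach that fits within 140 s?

Density check — local-news insert 12.12, morning-news A 7.09, cooking-show break 5.03 are the best per s.
The ratio heuristic lands on cooking-show break + local-news insert + reality-finale break + late-talk slot + morning-news A (748) but leaves 21 s idle.
The 32 s tied up in late-talk slot is better spent on midday rerun — total rises to 800 (140 s).

800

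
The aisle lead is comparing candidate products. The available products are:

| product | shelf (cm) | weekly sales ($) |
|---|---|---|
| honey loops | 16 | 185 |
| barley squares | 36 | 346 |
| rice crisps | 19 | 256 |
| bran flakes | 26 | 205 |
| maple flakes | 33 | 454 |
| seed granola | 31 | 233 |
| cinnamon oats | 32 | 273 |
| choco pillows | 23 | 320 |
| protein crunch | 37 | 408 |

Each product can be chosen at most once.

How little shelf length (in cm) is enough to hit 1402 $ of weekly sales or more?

112

Look for the lowest-shelf combination reaching 1402.
rice crisps + maple flakes + choco pillows + protein crunch: 1438 weekly sales at 112 cm.
Below 112 cm the best achievable stays under 1402.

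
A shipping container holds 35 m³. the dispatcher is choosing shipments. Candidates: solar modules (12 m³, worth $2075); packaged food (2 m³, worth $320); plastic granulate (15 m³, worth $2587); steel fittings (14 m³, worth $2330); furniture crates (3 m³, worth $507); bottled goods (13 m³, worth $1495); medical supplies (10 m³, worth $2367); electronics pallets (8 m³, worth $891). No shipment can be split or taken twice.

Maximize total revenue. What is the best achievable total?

By revenue per m³: medical supplies 236.70, solar modules 172.92, plastic granulate 172.47, furniture crates 169.00 lead.
A density-first pass picks solar modules + packaged food + furniture crates + medical supplies + electronics pallets — 6160 at 35 m³.
Dropping solar modules and furniture crates frees 15 m³; slotting in plastic granulate (15 m³) lifts the total to 6165 at 35 m³.
That's the maximum — no swap from here does better than 6165.

6165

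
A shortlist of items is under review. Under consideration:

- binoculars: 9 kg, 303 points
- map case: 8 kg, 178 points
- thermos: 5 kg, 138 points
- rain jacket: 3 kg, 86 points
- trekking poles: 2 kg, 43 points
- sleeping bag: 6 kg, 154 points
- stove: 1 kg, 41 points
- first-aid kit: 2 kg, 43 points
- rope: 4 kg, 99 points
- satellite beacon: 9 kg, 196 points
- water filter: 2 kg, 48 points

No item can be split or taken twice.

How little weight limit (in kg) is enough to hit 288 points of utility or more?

Minimise kg subject to total utility ≥ 288.
binoculars: 303 utility at 9 kg.
No combination under 9 kg hits 288.

9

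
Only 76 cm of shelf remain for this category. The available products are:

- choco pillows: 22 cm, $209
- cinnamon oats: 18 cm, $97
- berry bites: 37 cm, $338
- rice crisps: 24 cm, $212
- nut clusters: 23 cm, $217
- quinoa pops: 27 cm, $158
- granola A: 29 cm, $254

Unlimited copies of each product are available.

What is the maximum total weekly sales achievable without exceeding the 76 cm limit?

688

By weekly sales per cm: choco pillows 9.50, nut clusters 9.43, berry bites 9.14 lead.
Filling by ratio: 3×choco pillows for 627, with 10 cm left unused.
The 66 cm tied up in 3×choco pillows is better spent on 2×nut clusters + granola A — total rises to 688 (75 cm).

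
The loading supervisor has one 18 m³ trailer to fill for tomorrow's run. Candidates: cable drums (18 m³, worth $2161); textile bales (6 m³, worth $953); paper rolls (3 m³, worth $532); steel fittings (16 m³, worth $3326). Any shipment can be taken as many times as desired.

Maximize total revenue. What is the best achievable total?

3326

The ratio ordering already packs tightly: steel fittings, 16 m³, 3326.
Every other selection either busts 18 m³ or fails to beat 3326.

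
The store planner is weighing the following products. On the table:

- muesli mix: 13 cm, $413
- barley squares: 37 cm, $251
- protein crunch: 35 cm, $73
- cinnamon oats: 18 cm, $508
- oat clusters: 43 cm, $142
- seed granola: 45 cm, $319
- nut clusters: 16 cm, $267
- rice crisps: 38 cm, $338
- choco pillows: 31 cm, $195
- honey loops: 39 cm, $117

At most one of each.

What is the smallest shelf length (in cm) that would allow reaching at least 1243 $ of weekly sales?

Minimise cm subject to total weekly sales ≥ 1243.
muesli mix + cinnamon oats + rice crisps: 1259 weekly sales at 69 cm.
Below 69 cm the best achievable stays under 1243.

69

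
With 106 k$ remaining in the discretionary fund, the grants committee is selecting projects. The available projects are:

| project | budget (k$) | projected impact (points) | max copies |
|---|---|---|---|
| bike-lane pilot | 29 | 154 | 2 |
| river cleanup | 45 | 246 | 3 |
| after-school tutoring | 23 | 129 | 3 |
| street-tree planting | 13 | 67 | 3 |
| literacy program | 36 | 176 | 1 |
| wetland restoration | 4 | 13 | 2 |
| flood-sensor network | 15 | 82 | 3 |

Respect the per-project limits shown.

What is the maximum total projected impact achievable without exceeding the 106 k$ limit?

By projected impact per k$: after-school tutoring 5.61, river cleanup 5.47, flood-sensor network 5.47, bike-lane pilot 5.31 lead.
A density-first pass picks 3×after-school tutoring + wetland restoration + 2×flood-sensor network — 564 at 103 k$.
The 42 k$ tied up in after-school tutoring and wetland restoration and flood-sensor network is better spent on river cleanup — total rises to 586 (106 k$).
No other feasible combination exceeds 586.

586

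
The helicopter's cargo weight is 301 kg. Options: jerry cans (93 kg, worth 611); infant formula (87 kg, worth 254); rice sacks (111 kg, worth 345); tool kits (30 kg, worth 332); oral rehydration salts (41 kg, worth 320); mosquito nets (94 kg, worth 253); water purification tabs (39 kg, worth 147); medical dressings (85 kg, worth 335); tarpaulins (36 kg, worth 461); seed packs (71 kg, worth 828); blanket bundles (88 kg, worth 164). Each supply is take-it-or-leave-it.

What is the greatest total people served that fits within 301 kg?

2552

Jerry cans + tool kits + oral rehydration salts + tarpaulins + seed packs uses 271 of the 301 kg and totals 2552.
Nothing else within 301 kg beats 2552.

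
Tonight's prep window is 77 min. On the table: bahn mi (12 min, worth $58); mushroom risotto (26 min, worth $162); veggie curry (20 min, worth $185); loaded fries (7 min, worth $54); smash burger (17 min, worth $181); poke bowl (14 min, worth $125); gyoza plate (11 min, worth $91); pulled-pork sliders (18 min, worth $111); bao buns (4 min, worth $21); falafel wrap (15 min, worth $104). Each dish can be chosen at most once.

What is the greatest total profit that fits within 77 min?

By profit per min: smash burger 10.65, veggie curry 9.25, poke bowl 8.93 lead.
Filling by ratio: veggie curry + loaded fries + smash burger + poke bowl + gyoza plate + bao buns for 657, with 4 min left unused.
Dropping loaded fries and bao buns frees 11 min; slotting in falafel wrap (15 min) lifts the total to 686 at 77 min.
That's the maximum — no swap from here does better than 686.

686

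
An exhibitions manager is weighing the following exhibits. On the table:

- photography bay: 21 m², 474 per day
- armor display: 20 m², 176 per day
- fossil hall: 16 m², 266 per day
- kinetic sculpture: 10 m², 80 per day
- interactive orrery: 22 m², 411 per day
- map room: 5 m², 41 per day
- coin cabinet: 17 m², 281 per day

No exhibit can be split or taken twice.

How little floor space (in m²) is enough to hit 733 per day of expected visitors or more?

Minimise m² subject to total expected visitors ≥ 733.
photography bay + fossil hall: 740 expected visitors at 37 m².
No combination under 37 m² hits 733.

37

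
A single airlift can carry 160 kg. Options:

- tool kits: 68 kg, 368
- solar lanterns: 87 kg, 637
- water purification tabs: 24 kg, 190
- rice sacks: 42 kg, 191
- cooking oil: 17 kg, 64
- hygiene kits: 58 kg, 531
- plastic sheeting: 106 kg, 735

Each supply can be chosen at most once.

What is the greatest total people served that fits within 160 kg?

1168

Ranking by ratio (people served/kg): hygiene kits 9.16, water purification tabs 7.92, solar lanterns 7.32.
Greedy by ratio would take tool kits + water purification tabs + hygiene kits: 150 kg used, total 1089.
Replace tool kits and water purification tabs with solar lanterns: the trade gains 79 net, giving 1168 at 145 kg.
The spare 15 kg is too small for any remaining supply, and no exchange beats 1168.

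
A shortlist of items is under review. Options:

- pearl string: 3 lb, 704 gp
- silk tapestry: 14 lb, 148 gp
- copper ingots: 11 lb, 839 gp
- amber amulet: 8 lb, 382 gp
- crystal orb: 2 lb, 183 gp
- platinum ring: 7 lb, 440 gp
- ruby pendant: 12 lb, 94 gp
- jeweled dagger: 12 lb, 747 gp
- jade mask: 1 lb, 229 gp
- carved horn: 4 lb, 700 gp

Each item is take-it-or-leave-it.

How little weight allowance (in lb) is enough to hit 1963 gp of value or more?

15

Minimise lb subject to total value ≥ 1963.
pearl string + platinum ring + jade mask + carved horn: 2073 value at 15 lb.
No combination under 15 lb hits 1963.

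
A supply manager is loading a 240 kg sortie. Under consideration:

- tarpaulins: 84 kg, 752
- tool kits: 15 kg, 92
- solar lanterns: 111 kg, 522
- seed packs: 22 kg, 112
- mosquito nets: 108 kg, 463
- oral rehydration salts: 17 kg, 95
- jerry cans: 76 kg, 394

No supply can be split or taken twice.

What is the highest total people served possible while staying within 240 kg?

1481

Filling by ratio: tarpaulins + tool kits + seed packs + oral rehydration salts + jerry cans for 1445, with 26 kg left unused.
Replace tool kits and jerry cans with solar lanterns: the trade gains 36 net, giving 1481 at 234 kg.
Runner-up tarpaulins + tool kits + solar lanterns + seed packs tops out at 1478.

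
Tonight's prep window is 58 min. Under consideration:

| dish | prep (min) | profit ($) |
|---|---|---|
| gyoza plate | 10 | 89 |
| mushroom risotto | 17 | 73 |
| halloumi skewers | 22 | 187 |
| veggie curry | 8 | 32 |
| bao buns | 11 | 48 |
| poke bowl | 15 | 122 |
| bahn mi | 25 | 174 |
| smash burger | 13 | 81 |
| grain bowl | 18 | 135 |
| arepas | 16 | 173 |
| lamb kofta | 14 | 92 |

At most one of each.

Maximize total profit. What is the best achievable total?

The ratio heuristic lands on gyoza plate + halloumi skewers + veggie curry + arepas (481) but leaves 2 min idle.
Replace gyoza plate and veggie curry with grain bowl: the trade gains 14 net, giving 495 at 56 min.
Runner-up gyoza plate + grain bowl + arepas + lamb kofta tops out at 489.

495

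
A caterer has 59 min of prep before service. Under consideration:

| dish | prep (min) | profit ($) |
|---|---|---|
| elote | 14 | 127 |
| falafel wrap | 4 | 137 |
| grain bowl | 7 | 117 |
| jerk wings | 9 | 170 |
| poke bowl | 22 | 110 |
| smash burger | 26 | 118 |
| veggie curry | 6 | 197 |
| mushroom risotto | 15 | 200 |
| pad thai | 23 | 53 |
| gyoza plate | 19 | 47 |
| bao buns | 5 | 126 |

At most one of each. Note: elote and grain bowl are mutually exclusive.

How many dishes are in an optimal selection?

The maximum profit within 59 min is 957.
For example elote + falafel wrap + jerk wings + veggie curry + mushroom risotto + bao buns achieves it, using 53 min.
Every optimal selection uses 6 dishes.

6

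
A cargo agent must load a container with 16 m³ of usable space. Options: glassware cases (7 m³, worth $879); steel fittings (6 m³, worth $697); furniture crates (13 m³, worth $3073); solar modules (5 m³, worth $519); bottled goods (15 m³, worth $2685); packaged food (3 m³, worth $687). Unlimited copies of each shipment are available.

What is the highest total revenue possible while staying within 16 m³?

Furniture crates + packaged food uses 16 of the 16 m³ and totals 3760.
Every other selection either busts 16 m³ or fails to beat 3760.

3760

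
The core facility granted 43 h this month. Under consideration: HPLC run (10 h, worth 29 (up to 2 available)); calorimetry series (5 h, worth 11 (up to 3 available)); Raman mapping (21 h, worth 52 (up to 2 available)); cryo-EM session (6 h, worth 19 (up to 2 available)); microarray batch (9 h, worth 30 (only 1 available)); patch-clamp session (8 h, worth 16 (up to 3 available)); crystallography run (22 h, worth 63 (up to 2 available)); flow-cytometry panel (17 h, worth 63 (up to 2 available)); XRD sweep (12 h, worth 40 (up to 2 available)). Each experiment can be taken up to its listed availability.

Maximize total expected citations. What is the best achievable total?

By expected citations per h: flow-cytometry panel 3.71, microarray batch 3.33, XRD sweep 3.33, cryo-EM session 3.17 lead.
Taking microarray batch + 2×flow-cytometry panel: 43 h used, 156 in expected citations.
No other feasible combination exceeds 156.

156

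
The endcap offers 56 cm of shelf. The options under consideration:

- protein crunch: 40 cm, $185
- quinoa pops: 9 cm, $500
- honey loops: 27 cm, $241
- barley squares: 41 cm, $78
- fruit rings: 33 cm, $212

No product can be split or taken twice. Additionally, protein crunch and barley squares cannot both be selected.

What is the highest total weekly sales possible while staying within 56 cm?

Quinoa pops + honey loops uses 36 of the 56 cm and totals 741.
Runner-up quinoa pops + fruit rings tops out at 712.

741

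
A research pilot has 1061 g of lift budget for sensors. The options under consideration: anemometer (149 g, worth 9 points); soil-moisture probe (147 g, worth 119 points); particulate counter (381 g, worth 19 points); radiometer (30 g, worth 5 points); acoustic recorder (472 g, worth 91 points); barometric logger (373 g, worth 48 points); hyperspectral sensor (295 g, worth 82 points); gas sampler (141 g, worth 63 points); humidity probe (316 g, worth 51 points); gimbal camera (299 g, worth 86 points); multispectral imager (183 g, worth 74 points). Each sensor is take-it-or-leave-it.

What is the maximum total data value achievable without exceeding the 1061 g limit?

366

A density-first pass picks anemometer + soil-moisture probe + radiometer + gas sampler + gimbal camera + multispectral imager — 356 at 949 g.
Replace anemometer and gas sampler with hyperspectral sensor: the trade gains 10 net, giving 366 at 954 g.
Runner-up anemometer + soil-moisture probe + radiometer + hyperspectral sensor + gas sampler + gimbal camera tops out at 364.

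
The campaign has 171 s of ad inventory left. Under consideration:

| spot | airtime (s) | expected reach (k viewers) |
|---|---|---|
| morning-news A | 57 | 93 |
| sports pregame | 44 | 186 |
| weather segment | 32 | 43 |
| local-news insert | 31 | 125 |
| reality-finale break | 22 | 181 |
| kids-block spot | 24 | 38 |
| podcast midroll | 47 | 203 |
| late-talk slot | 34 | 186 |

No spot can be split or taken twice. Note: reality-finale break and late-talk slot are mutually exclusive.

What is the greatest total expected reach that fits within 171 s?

733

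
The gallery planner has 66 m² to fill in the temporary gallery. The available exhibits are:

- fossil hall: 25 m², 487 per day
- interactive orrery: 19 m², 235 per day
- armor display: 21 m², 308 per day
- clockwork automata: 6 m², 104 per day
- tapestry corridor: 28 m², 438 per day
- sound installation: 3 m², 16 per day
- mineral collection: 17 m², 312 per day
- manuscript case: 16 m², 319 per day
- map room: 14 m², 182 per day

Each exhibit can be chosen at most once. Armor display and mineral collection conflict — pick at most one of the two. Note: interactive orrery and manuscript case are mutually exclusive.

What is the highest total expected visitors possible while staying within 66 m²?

1222

By expected visitors per m²: manuscript case 19.94, fossil hall 19.48, mineral collection 18.35, clockwork automata 17.33 lead.
Best packing: fossil hall + clockwork automata + mineral collection + manuscript case — 64 m², 1222 total.
No other feasible combination exceeds 1222.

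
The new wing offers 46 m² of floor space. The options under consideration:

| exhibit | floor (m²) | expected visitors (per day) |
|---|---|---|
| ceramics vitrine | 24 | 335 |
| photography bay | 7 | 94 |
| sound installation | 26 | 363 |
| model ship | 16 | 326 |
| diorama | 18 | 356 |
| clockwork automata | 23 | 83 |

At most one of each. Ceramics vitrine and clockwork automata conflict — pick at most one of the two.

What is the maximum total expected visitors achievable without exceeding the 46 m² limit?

By expected visitors per m²: model ship 20.38, diorama 19.78, sound installation 13.96 lead.
Photography bay + model ship + diorama uses 41 of the 46 m² and totals 776.
Nothing else feasible within 46 m² beats 776.

776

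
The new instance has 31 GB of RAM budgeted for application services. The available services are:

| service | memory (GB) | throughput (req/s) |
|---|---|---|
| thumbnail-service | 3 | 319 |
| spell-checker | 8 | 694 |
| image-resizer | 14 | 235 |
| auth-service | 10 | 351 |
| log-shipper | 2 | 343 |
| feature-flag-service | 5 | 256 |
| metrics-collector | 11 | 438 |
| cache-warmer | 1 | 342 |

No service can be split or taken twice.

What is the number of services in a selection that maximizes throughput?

6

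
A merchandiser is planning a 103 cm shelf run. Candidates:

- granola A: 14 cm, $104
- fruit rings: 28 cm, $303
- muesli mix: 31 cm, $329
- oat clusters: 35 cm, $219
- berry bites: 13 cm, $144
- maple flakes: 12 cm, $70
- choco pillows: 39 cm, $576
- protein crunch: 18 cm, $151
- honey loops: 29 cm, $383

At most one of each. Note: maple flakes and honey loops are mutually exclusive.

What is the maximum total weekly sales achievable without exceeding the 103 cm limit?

1288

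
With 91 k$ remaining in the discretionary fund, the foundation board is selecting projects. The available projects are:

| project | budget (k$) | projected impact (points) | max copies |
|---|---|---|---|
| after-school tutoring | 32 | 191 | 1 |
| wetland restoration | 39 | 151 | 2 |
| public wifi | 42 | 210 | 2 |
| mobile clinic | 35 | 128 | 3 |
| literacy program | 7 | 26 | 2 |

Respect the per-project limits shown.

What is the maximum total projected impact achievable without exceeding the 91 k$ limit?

Taking after-school tutoring + public wifi + 2×literacy program: 88 k$ used, 453 in projected impact.
Every other selection either busts 91 k$ or exceeds an availability limit or fails to beat 453.

453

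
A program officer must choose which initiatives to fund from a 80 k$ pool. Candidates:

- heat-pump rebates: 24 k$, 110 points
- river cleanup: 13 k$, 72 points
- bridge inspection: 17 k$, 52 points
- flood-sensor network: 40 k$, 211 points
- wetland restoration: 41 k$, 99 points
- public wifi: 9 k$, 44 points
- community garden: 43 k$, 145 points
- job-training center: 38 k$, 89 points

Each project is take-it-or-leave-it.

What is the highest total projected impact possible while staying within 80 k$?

393

The ratio heuristic lands on river cleanup + bridge inspection + flood-sensor network + public wifi (379) but leaves 1 k$ idle.
Dropping bridge inspection and public wifi frees 26 k$; slotting in heat-pump rebates (24 k$) lifts the total to 393 at 77 k$.
That's the maximum — no swap from here does better than 393.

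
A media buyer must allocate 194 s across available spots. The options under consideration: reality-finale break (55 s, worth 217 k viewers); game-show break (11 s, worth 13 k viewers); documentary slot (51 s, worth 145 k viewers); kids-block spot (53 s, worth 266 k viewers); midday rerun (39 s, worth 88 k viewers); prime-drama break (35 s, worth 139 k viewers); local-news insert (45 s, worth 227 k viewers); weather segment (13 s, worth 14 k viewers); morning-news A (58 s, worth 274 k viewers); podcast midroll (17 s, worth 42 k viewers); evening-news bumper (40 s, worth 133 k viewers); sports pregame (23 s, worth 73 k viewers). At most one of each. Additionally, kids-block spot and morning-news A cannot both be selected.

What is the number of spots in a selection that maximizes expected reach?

Optimal total is 857.
One optimal bundle: reality-finale break + prime-drama break + local-news insert + morning-news A (193 s).
All optima have 4 spots.

4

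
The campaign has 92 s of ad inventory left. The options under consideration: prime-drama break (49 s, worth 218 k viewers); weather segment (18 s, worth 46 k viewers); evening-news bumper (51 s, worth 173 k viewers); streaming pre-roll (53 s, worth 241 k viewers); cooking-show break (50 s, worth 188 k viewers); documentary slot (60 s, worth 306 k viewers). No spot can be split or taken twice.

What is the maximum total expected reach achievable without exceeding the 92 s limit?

Density check — documentary slot 5.10, streaming pre-roll 4.55, prime-drama break 4.45 are the best per s.
The ratio ordering already packs tightly: weather segment + documentary slot, 78 s, 352.

352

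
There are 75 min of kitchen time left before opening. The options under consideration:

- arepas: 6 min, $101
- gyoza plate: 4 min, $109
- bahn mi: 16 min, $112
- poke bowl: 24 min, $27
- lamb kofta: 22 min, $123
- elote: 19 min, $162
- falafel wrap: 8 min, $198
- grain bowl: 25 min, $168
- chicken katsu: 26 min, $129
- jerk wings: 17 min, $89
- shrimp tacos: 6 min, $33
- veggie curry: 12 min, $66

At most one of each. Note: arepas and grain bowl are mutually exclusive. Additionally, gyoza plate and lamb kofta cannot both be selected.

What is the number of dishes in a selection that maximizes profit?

Optimal total is 781.
arepas + gyoza plate + bahn mi + elote + falafel wrap + shrimp tacos + veggie curry hits 781 at 71 min.
All optima have 7 dishes.

7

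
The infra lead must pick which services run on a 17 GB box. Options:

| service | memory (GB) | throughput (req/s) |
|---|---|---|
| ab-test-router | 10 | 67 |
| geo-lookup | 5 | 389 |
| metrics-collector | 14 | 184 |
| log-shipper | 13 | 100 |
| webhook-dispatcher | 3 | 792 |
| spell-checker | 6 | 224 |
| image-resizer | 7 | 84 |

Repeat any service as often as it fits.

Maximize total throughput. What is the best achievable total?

3960

Best packing: 5×webhook-dispatcher — 15 GB, 3960 total.
Every other selection either busts 17 GB or fails to beat 3960.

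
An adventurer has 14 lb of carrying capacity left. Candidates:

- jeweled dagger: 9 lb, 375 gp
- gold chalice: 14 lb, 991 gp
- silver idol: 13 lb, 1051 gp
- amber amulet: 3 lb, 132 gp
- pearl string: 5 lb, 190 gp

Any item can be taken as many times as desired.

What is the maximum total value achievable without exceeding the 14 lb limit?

1051

Ranking by ratio (value/lb): silver idol 80.85, gold chalice 70.79, amber amulet 44.00.
Silver idol uses 13 of the 14 lb and totals 1051.
Every other selection either busts 14 lb or fails to beat 1051.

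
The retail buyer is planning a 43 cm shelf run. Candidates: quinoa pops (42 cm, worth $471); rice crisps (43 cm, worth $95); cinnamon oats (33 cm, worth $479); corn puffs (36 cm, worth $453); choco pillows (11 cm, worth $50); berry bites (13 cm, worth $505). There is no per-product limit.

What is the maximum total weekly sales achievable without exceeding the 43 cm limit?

1515

Best packing: 3×berry bites — 39 cm, 1515 total.
That's the maximum — no swap from here does better than 1515.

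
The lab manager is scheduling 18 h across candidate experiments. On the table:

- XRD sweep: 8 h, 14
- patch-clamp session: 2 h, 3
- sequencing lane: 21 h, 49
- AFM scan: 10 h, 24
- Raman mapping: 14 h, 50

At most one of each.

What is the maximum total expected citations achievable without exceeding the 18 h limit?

53

The ratio ordering already packs tightly: patch-clamp session + Raman mapping, 16 h, 53.
An exhaustive check of the 32 subsets confirms 53.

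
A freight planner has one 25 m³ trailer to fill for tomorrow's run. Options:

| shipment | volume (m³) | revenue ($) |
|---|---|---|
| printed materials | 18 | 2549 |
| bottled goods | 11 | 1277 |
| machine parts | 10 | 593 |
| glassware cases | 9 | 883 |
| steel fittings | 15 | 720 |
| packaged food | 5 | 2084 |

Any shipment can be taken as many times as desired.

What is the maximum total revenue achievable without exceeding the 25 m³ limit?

10420

The ratio ordering already packs tightly: 5×packaged food, 25 m³, 10420.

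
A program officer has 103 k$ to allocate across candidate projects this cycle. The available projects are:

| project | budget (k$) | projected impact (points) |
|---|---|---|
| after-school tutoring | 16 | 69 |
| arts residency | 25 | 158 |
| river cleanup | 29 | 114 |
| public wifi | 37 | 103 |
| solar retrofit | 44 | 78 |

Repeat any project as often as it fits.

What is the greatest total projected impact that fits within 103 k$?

632

Ranking by ratio (projected impact/k$): arts residency 6.32, after-school tutoring 4.31, river cleanup 3.93.
4×arts residency uses 100 of the 103 k$ and totals 632.
No other feasible combination exceeds 632.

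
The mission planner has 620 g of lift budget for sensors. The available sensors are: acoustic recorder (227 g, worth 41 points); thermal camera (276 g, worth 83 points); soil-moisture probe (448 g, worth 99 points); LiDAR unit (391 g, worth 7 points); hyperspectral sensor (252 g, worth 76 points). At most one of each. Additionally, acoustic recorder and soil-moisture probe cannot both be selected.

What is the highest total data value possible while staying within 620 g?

Taking thermal camera + hyperspectral sensor: 528 g used, 159 in data value.
Next best is acoustic recorder + thermal camera at 124 (503 g) — short by 35.

159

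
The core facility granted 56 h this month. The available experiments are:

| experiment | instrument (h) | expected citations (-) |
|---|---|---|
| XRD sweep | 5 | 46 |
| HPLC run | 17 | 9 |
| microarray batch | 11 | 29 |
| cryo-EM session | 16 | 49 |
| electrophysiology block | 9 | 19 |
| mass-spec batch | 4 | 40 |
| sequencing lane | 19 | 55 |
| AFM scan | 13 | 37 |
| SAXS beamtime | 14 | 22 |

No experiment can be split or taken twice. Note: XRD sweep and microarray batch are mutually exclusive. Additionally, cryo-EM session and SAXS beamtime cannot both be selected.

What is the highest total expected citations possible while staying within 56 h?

209

Taking XRD sweep + cryo-EM session + electrophysiology block + mass-spec batch + sequencing lane: 53 h used, 209 in expected citations.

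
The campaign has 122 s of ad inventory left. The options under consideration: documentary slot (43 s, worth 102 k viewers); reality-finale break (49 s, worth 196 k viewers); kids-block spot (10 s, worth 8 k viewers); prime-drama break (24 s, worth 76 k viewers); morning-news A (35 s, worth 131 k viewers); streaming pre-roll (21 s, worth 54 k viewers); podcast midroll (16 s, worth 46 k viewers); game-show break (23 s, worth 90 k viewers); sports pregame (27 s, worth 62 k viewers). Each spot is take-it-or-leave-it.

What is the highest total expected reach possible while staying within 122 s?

427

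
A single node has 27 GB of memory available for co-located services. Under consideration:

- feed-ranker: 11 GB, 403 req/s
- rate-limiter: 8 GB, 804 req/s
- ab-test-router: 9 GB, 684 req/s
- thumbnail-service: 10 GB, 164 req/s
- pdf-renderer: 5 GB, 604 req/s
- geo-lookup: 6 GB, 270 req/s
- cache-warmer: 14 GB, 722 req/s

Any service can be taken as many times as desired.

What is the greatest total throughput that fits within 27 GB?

3020

Best packing: 5×pdf-renderer — 25 GB, 3020 total.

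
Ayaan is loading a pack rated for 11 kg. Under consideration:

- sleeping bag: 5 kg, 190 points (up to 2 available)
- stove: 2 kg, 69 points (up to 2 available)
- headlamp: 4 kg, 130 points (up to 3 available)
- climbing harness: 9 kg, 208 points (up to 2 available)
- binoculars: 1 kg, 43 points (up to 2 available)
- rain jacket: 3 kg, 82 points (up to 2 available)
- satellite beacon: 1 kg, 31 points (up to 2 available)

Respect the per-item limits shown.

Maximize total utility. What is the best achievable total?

Density check — binoculars 43.00, sleeping bag 38.00, stove 34.50, headlamp 32.50 are the best per kg.
A density-first pass picks sleeping bag + 2×stove + 2×binoculars — 414 at 11 kg.
The 5 kg tied up in 2×stove and binoculars is better spent on sleeping bag — total rises to 423 (11 kg).
No other feasible combination exceeds 423.

423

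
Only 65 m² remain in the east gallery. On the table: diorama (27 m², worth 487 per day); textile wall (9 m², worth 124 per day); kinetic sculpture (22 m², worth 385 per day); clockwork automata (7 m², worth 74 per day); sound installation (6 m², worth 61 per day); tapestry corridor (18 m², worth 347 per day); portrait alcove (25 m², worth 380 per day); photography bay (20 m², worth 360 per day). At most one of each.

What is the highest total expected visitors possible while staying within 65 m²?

Diorama + tapestry corridor + photography bay uses 65 of the 65 m² and totals 1194.
Next best is kinetic sculpture + tapestry corridor + portrait alcove at 1112 (65 m²) — short by 82.

1194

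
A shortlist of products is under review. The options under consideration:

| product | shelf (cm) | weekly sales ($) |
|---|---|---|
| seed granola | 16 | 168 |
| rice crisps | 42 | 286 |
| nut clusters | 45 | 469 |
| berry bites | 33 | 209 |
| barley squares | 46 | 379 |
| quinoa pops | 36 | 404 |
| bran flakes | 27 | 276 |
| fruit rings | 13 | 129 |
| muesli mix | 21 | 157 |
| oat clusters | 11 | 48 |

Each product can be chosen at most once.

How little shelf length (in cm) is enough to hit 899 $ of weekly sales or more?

Look for the lowest-shelf combination reaching 899.
seed granola + nut clusters + bran flakes: 913 weekly sales at 88 cm.
Any bundle with less than 88 cm falls short of 899.

88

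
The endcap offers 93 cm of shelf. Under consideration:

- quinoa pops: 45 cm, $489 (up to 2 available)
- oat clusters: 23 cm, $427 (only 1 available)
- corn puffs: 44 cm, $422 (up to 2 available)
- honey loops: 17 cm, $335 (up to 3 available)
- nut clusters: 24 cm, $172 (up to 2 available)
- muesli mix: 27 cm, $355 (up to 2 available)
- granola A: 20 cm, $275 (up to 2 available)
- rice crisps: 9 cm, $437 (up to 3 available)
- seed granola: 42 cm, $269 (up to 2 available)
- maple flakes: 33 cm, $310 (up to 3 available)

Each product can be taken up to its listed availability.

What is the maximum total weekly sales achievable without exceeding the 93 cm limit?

Taking the top-ratio products first gives 3×honey loops + 3×rice crisps for 2316 (78 cm).
Dropping honey loops frees 17 cm; slotting in oat clusters (23 cm) lifts the total to 2408 at 84 cm.
Nothing else within 93 cm beats 2408.

2408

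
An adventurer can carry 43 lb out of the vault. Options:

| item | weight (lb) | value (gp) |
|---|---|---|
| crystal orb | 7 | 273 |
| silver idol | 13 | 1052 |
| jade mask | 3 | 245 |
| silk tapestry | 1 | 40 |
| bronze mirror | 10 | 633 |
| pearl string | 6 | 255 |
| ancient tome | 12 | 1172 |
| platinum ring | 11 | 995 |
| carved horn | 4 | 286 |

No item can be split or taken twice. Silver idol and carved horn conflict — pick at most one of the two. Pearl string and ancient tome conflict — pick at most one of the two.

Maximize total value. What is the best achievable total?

3504

By value per lb: ancient tome 97.67, platinum ring 90.45, jade mask 81.67, silver idol 80.92 lead.
Silver idol + jade mask + silk tapestry + ancient tome + platinum ring uses 40 of the 43 lb and totals 3504.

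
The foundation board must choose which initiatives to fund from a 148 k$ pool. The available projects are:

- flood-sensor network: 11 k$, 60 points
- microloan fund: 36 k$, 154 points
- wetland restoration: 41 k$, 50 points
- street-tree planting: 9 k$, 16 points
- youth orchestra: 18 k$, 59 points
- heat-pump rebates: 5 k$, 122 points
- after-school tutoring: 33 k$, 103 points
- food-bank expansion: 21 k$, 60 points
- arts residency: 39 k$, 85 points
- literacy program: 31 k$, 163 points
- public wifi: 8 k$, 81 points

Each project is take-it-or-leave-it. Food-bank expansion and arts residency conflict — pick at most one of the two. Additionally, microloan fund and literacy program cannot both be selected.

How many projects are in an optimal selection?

7

Optimal total is 673.
flood-sensor network + youth orchestra + heat-pump rebates + after-school tutoring + arts residency + literacy program + public wifi hits 673 at 145 k$.
Every optimal selection uses 7 projects.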